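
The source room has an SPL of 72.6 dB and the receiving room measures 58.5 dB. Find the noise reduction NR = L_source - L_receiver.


NR = L_source - L_receiver (difference between source and receiving room levels)
NR = 72.6 - 58.5 = 14.1 dB


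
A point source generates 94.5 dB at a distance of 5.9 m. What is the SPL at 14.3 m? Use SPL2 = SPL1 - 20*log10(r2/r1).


r2/r1 = 14.3/5.9 = 2.42373
Correction = 20*log10(2.42373) = 7.68968 dB
SPL2 = 94.5 - 7.68968 = 86.81 dB


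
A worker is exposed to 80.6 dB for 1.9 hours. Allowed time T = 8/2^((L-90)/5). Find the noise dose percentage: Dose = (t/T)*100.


T_allowed = 8 / 2^((80.6 - 90)/5) = 29.446 hr
Dose = 1.9 / 29.446 * 100 = 6.4525 %


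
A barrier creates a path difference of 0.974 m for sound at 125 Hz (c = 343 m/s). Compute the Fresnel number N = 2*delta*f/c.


N = 2*delta*f/c = 2*delta/lambda, where lambda = c/f
lambda = 343 / 125 = 2.744 m
N = 2 * 0.974 / 2.744 = 0.70991


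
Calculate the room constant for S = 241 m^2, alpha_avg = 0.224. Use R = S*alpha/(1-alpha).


R = 241 * 0.224 / (1 - 0.224) = 69.567 m^2


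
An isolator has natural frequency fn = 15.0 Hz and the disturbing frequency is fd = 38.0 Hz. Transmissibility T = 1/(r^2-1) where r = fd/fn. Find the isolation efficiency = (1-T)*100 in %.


r = 38.0 / 15.0 = 2.53333
r^2 - 1 = 2.53333^2 - 1 = 5.41776
T = 1/5.41776 = 0.184578
Efficiency = (1 - 0.184578)*100 = 81.542 %


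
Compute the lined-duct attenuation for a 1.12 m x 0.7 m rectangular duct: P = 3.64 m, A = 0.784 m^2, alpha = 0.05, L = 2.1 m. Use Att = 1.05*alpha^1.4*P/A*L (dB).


alpha^1.4 = 0.05^1.4 = 0.0150854
Attenuation rate = 1.05 * alpha^1.4 * P / A
= 1.05 * 0.0150854 * 3.64 / 0.784 = 0.0735413 dB/m
Total Att = 0.0735413 * 2.1 = 0.15444 dB


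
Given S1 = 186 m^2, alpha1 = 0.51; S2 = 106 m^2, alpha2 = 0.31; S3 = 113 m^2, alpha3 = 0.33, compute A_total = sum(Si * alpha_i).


186 * 0.51 = 94.86
106 * 0.31 = 32.86
113 * 0.33 = 37.29
A_total = 94.86 + 32.86 + 37.29 = 165.01 m^2


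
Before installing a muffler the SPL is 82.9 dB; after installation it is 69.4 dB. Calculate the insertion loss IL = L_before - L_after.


Insertion loss = SPL without muffler - SPL with muffler
IL = 82.9 - 69.4 = 13.5 dB


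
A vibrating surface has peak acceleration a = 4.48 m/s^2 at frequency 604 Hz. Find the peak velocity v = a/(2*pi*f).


omega = 2*pi*f = 2*pi*604 = 3795.04 rad/s
v = a / omega = 4.48 / 3795.04 = 0.0011805 m/s


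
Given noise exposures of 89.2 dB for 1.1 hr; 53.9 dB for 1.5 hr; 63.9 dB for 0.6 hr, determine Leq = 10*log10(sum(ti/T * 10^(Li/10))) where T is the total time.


T_total = 1.1 + 1.5 + 0.6 = 3.2 hr
(1.1/3.2) * 10^(89.2/10) = 2.85919e+08
(1.5/3.2) * 10^(53.9/10) = 115064
(0.6/3.2) * 10^(63.9/10) = 460258
Sum = 2.85919e+08 + 115064 + 460258 = 2.86494e+08
Leq = 10*log10(2.86494e+08) = 84.571 dB


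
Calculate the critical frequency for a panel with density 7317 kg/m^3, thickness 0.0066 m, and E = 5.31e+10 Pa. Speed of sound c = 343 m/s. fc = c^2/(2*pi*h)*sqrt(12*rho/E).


12*rho/E = 12*7317/5.31e+10 = 1.65356e-06
sqrt(12*rho/E) = sqrt(1.65356e-06) = 0.00128591
c^2/(2*pi*h) = 343^2/(2*pi*0.0066) = 2.83703e+06
fc = 2.83703e+06 * 0.00128591 = 3648.2 Hz


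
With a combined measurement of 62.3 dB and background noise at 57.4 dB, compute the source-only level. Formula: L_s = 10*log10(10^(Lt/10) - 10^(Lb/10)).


10^(62.3/10) = 1.69824e+06
10^(57.4/10) = 549541
Difference = 1.69824e+06 - 549541 = 1.1487e+06
L_source = 10*log10(1.1487e+06) = 60.602 dB


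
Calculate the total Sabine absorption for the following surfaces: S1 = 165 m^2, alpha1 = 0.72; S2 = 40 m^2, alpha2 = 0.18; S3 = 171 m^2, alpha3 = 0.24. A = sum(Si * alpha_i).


165 * 0.72 = 118.8
40 * 0.18 = 7.2
171 * 0.24 = 41.04
A_total = 118.8 + 7.2 + 41.04 = 167.04 m^2


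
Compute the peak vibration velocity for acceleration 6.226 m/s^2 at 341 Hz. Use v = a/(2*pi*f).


omega = 2*pi*f = 2*pi*341 = 2142.57 rad/s
v = a / omega = 6.226 / 2142.57 = 0.0029059 m/s


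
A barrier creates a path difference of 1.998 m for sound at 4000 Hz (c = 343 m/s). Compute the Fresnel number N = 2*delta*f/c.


N = 2*delta*f/c = 2*delta/lambda, where lambda = c/f
lambda = 343 / 4000 = 0.08575 m
N = 2 * 1.998 / 0.08575 = 46.601


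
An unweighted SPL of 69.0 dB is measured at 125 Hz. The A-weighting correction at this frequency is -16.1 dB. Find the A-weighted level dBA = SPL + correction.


A-weighting table: 125 Hz -> -16.1 dB correction
SPL_A = SPL + correction = 69.0 + (-16.1) = 52.9 dBA


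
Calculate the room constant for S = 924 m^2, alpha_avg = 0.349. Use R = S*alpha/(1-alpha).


R = 924 * 0.349 / (1 - 0.349) = 495.35 m^2


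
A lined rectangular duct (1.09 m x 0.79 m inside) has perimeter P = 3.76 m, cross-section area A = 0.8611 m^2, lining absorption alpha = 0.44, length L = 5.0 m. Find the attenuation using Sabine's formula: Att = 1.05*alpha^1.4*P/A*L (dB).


alpha^1.4 = 0.44^1.4 = 0.316835
Attenuation rate = 1.05 * alpha^1.4 * P / A
= 1.05 * 0.316835 * 3.76 / 0.8611 = 1.45264 dB/m
Total Att = 1.45264 * 5.0 = 7.2632 dB


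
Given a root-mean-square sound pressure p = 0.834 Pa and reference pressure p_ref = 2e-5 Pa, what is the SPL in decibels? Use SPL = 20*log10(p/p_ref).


p / p_ref = 0.834 / 2e-5 = 41700
SPL = 20 * log10(41700) = 92.403 dB


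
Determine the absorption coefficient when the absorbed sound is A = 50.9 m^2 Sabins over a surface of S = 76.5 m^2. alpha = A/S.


Absorption coefficient = absorbed power / incident power
alpha = A / S = 50.9 / 76.5 = 0.66536


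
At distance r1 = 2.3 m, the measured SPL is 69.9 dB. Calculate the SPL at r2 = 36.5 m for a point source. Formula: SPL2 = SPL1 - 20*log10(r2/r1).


r2/r1 = 36.5/2.3 = 15.8696
Correction = 20*log10(15.8696) = 24.0113 dB
SPL2 = 69.9 - 24.0113 = 45.889 dB


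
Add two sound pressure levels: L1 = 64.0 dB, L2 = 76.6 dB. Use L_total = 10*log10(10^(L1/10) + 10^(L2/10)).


10^(64.0/10) = 2.51189e+06
10^(76.6/10) = 4.57088e+07
Sum = 2.51189e+06 + 4.57088e+07 = 4.82207e+07
L_total = 10*log10(4.82207e+07) = 76.832 dB


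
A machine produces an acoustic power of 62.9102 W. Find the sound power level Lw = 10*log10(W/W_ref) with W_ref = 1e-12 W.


W / W_ref = 62.9102 / 1e-12 = 6.29102e+13
Lw = 10 * log10(6.29102e+13) = 137.99 dB


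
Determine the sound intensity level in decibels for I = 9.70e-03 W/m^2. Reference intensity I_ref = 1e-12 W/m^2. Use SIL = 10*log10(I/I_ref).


I / I_ref = 9.70e-03 / 1e-12 = 9.7e+09
SIL = 10 * log10(9.7e+09) = 99.868 dB


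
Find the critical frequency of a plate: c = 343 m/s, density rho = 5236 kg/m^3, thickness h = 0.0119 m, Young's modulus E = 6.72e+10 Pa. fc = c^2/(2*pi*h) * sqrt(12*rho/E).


12*rho/E = 12*5236/6.72e+10 = 9.35e-07
sqrt(12*rho/E) = sqrt(9.35e-07) = 0.000966954
c^2/(2*pi*h) = 343^2/(2*pi*0.0119) = 1.57348e+06
fc = 1.57348e+06 * 0.000966954 = 1521.5 Hz


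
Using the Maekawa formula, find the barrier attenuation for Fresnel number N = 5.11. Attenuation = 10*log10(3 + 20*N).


3 + 20*N = 3 + 20*5.11 = 105.2
Att = 10*log10(105.2) = 20.22 dB


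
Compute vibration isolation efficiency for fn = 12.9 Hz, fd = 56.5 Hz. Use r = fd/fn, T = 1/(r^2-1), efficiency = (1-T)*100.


r = 56.5 / 12.9 = 4.37984
r^2 - 1 = 4.37984^2 - 1 = 18.183
T = 1/18.183 = 0.0549964
Efficiency = (1 - 0.0549964)*100 = 94.5 %


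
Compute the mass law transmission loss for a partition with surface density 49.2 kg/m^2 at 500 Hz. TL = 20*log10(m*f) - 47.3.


m * f = 49.2 * 500 = 24600
20*log10(24600) = 87.8187 dB
TL = 87.8187 - 47.3 = 40.519 dB


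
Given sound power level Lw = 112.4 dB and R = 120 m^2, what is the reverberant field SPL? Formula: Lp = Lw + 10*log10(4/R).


4/R = 4/120 = 0.0333333
Lp = 112.4 + 10*log10(0.0333333) = 97.629 dB


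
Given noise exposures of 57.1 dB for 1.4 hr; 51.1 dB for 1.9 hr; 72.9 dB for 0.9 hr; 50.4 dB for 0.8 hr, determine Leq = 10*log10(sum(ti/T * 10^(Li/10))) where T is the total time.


T_total = 1.4 + 1.9 + 0.9 + 0.8 = 5.0 hr
(1.4/5.0) * 10^(57.1/10) = 143601
(1.9/5.0) * 10^(51.1/10) = 48953.5
(0.9/5.0) * 10^(72.9/10) = 3.50972e+06
(0.8/5.0) * 10^(50.4/10) = 17543.7
Sum = 143601 + 48953.5 + 3.50972e+06 + 17543.7 = 3.71982e+06
Leq = 10*log10(3.71982e+06) = 65.705 dB


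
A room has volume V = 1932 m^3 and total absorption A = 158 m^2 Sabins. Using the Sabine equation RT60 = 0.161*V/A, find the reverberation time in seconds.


RT60 = 0.161 * 1932 / 158 = 1.9687 s


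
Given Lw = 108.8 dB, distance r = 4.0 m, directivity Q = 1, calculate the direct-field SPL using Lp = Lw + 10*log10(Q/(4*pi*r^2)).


4*pi*r^2 = 4*pi*4.0^2 = 201.062 m^2
Q / (4*pi*r^2) = 1 / 201.062 = 0.00497359
Lp = 108.8 + 10*log10(0.00497359) = 85.767 dB


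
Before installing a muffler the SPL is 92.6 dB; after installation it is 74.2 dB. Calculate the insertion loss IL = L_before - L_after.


Insertion loss = SPL without muffler - SPL with muffler
IL = 92.6 - 74.2 = 18.4 dB


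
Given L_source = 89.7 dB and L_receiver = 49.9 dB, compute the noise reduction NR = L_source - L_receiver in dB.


NR = L_source - L_receiver (difference between source and receiving room levels)
NR = 89.7 - 49.9 = 39.8 dB


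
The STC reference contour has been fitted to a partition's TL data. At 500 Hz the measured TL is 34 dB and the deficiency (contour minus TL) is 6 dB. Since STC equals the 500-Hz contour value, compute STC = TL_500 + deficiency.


By ASTM E413, STC = value of the fitted reference contour at 500 Hz.
Contour value at 500 Hz = TL_500 + deficiency = 34 + 6 = 40
STC = 40


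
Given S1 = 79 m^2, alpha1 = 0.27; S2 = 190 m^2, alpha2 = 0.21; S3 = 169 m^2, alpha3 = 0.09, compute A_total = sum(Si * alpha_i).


79 * 0.27 = 21.33
190 * 0.21 = 39.9
169 * 0.09 = 15.21
A_total = 21.33 + 39.9 + 15.21 = 76.44 m^2


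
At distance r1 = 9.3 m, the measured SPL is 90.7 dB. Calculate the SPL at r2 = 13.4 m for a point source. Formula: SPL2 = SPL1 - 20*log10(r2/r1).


r2/r1 = 13.4/9.3 = 1.44086
Correction = 20*log10(1.44086) = 3.17244 dB
SPL2 = 90.7 - 3.17244 = 87.528 dB


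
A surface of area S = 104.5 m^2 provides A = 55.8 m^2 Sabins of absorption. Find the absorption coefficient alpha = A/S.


Absorption coefficient = absorbed power / incident power
alpha = A / S = 55.8 / 104.5 = 0.53397


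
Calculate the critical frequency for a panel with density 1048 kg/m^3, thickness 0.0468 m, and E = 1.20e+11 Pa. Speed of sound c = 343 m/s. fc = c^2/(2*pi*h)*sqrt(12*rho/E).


12*rho/E = 12*1048/1.20e+11 = 1.048e-07
sqrt(12*rho/E) = sqrt(1.048e-07) = 0.000323728
c^2/(2*pi*h) = 343^2/(2*pi*0.0468) = 400094
fc = 400094 * 0.000323728 = 129.52 Hz


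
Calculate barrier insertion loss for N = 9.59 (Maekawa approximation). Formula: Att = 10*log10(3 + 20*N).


3 + 20*N = 3 + 20*9.59 = 194.8
Att = 10*log10(194.8) = 22.896 dB


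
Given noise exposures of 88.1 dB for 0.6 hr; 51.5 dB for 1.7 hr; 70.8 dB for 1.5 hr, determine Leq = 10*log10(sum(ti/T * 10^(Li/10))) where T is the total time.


T_total = 0.6 + 1.7 + 1.5 = 3.8 hr
(0.6/3.8) * 10^(88.1/10) = 1.01945e+08
(1.7/3.8) * 10^(51.5/10) = 63192.5
(1.5/3.8) * 10^(70.8/10) = 4.74578e+06
Sum = 1.01945e+08 + 63192.5 + 4.74578e+06 = 1.06754e+08
Leq = 10*log10(1.06754e+08) = 80.284 dB


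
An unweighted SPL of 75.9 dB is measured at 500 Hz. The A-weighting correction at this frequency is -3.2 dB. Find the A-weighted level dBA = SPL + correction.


A-weighting table: 500 Hz -> -3.2 dB correction
SPL_A = SPL + correction = 75.9 + (-3.2) = 72.7 dBA


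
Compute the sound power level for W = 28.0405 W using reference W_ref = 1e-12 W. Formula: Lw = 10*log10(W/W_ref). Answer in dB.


W / W_ref = 28.0405 / 1e-12 = 2.80405e+13
Lw = 10 * log10(2.80405e+13) = 134.48 dB


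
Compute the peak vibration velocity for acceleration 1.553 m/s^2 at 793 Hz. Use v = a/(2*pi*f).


omega = 2*pi*f = 2*pi*793 = 4982.57 rad/s
v = a / omega = 1.553 / 4982.57 = 0.00031169 m/s


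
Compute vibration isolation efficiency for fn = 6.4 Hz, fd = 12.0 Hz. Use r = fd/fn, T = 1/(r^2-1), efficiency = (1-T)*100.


r = 12.0 / 6.4 = 1.875
r^2 - 1 = 1.875^2 - 1 = 2.51562
T = 1/2.51562 = 0.397516
Efficiency = (1 - 0.397516)*100 = 60.248 %


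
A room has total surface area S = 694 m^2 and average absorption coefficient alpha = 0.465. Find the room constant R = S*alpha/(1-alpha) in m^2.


R = 694 * 0.465 / (1 - 0.465) = 603.2 m^2


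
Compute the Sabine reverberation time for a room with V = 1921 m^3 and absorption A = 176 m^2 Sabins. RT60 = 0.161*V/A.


RT60 = 0.161 * 1921 / 176 = 1.7573 s


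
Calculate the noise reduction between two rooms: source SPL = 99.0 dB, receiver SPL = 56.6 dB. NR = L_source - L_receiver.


NR = L_source - L_receiver (difference between source and receiving room levels)
NR = 99.0 - 56.6 = 42.4 dB


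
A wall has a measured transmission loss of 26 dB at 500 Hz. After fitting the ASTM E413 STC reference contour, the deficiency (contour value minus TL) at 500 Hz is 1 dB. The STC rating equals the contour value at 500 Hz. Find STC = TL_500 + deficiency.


By ASTM E413, STC = value of the fitted reference contour at 500 Hz.
Contour value at 500 Hz = TL_500 + deficiency = 26 + 1 = 27
STC = 27


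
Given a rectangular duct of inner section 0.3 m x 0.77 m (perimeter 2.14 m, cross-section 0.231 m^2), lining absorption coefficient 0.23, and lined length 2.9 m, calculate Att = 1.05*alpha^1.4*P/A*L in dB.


alpha^1.4 = 0.23^1.4 = 0.127767
Attenuation rate = 1.05 * alpha^1.4 * P / A
= 1.05 * 0.127767 * 2.14 / 0.231 = 1.24282 dB/m
Total Att = 1.24282 * 2.9 = 3.6042 dB


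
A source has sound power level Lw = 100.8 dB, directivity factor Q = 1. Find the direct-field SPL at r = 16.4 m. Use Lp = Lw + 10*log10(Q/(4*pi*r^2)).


4*pi*r^2 = 4*pi*16.4^2 = 3379.85 m^2
Q / (4*pi*r^2) = 1 / 3379.85 = 0.000295871
Lp = 100.8 + 10*log10(0.000295871) = 65.511 dB


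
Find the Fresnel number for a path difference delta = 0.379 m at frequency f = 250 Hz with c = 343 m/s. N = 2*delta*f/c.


N = 2*delta*f/c = 2*delta/lambda, where lambda = c/f
lambda = 343 / 250 = 1.372 m
N = 2 * 0.379 / 1.372 = 0.55248


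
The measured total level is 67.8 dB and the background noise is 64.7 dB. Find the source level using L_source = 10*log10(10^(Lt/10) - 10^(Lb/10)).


10^(67.8/10) = 6.0256e+06
10^(64.7/10) = 2.95121e+06
Difference = 6.0256e+06 - 2.95121e+06 = 3.07439e+06
L_source = 10*log10(3.07439e+06) = 64.878 dB


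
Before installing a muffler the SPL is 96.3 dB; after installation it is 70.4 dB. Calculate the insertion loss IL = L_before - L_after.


Insertion loss = SPL without muffler - SPL with muffler
IL = 96.3 - 70.4 = 25.9 dB


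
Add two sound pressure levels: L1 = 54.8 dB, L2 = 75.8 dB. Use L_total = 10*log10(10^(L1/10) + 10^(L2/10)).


10^(54.8/10) = 301995
10^(75.8/10) = 3.80189e+07
Sum = 301995 + 3.80189e+07 = 3.83209e+07
L_total = 10*log10(3.83209e+07) = 75.834 dB


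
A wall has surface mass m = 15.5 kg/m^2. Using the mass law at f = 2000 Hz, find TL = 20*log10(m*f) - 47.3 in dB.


m * f = 15.5 * 2000 = 31000
20*log10(31000) = 89.8272 dB
TL = 89.8272 - 47.3 = 42.527 dB


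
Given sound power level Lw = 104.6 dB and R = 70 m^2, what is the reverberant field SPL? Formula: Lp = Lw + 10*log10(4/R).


4/R = 4/70 = 0.0571429
Lp = 104.6 + 10*log10(0.0571429) = 92.17 dB


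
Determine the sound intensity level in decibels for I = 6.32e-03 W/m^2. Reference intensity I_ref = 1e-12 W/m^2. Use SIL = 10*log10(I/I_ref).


I / I_ref = 6.32e-03 / 1e-12 = 6.32e+09
SIL = 10 * log10(6.32e+09) = 98.007 dB


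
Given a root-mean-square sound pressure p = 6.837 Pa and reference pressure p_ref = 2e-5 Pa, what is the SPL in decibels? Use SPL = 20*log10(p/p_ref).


p / p_ref = 6.837 / 2e-5 = 341850
SPL = 20 * log10(341850) = 110.68 dB


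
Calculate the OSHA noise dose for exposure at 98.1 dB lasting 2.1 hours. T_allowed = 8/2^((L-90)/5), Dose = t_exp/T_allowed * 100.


T_allowed = 8 / 2^((98.1 - 90)/5) = 2.60268 hr
Dose = 2.1 / 2.60268 * 100 = 80.686 %


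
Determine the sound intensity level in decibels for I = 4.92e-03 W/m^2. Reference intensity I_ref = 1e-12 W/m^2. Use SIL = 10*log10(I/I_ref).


I / I_ref = 4.92e-03 / 1e-12 = 4.92e+09
SIL = 10 * log10(4.92e+09) = 96.92 dB


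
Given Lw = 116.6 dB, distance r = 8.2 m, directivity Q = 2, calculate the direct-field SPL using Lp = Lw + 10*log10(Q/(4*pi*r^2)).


4*pi*r^2 = 4*pi*8.2^2 = 844.963 m^2
Q / (4*pi*r^2) = 2 / 844.963 = 0.00236697
Lp = 116.6 + 10*log10(0.00236697) = 90.342 dB


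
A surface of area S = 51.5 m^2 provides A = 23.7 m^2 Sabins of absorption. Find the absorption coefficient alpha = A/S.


Absorption coefficient = absorbed power / incident power
alpha = A / S = 23.7 / 51.5 = 0.46019


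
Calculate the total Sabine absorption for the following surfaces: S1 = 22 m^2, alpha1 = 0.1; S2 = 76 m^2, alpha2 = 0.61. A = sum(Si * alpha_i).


22 * 0.1 = 2.2
76 * 0.61 = 46.36
A_total = 2.2 + 46.36 = 48.56 m^2


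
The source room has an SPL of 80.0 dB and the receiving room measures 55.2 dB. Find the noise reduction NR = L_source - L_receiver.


NR = L_source - L_receiver (difference between source and receiving room levels)
NR = 80.0 - 55.2 = 24.8 dB


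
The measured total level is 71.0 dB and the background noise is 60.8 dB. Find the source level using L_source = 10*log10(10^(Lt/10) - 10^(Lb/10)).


10^(71.0/10) = 1.25893e+07
10^(60.8/10) = 1.20226e+06
Difference = 1.25893e+07 - 1.20226e+06 = 1.1387e+07
L_source = 10*log10(1.1387e+07) = 70.564 dB


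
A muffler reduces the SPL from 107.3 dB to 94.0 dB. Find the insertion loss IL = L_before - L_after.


Insertion loss = SPL without muffler - SPL with muffler
IL = 107.3 - 94.0 = 13.3 dB


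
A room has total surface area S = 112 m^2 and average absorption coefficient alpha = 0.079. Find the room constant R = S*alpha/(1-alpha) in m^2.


R = 112 * 0.079 / (1 - 0.079) = 9.6069 m^2


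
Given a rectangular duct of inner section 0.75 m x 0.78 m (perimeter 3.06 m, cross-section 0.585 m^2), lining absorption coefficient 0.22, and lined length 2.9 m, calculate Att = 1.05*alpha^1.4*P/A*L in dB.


alpha^1.4 = 0.22^1.4 = 0.120058
Attenuation rate = 1.05 * alpha^1.4 * P / A
= 1.05 * 0.120058 * 3.06 / 0.585 = 0.659395 dB/m
Total Att = 0.659395 * 2.9 = 1.9122 dB


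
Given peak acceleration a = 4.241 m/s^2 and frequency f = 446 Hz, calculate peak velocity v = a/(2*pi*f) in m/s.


omega = 2*pi*f = 2*pi*446 = 2802.3 rad/s
v = a / omega = 4.241 / 2802.3 = 0.0015134 m/s


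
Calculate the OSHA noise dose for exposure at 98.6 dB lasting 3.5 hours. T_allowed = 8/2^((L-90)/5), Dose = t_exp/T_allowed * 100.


T_allowed = 8 / 2^((98.6 - 90)/5) = 2.42839 hr
Dose = 3.5 / 2.42839 * 100 = 144.13 %


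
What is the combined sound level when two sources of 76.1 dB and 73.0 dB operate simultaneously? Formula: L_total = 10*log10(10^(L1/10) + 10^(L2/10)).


10^(76.1/10) = 4.0738e+07
10^(73.0/10) = 1.99526e+07
Sum = 4.0738e+07 + 1.99526e+07 = 6.06906e+07
L_total = 10*log10(6.06906e+07) = 77.831 dB


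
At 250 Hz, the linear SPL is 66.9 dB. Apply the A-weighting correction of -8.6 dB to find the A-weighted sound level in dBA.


A-weighting table: 250 Hz -> -8.6 dB correction
SPL_A = SPL + correction = 66.9 + (-8.6) = 58.3 dBA


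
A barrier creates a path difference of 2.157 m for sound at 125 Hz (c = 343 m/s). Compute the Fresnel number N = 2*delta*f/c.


N = 2*delta*f/c = 2*delta/lambda, where lambda = c/f
lambda = 343 / 125 = 2.744 m
N = 2 * 2.157 / 2.744 = 1.5722


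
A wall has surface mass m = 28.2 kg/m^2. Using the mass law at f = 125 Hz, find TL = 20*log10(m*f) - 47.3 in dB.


m * f = 28.2 * 125 = 3525
20*log10(3525) = 70.9432 dB
TL = 70.9432 - 47.3 = 23.643 dB


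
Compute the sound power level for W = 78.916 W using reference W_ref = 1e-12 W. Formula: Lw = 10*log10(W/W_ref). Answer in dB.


W / W_ref = 78.916 / 1e-12 = 7.8916e+13
Lw = 10 * log10(7.8916e+13) = 138.97 dB


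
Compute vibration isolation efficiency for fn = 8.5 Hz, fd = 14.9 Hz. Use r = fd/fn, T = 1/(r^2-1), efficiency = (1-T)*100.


r = 14.9 / 8.5 = 1.75294
r^2 - 1 = 1.75294^2 - 1 = 2.0728
T = 1/2.0728 = 0.482439
Efficiency = (1 - 0.482439)*100 = 51.756 %


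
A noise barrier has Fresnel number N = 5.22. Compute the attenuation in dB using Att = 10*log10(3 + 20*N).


3 + 20*N = 3 + 20*5.22 = 107.4
Att = 10*log10(107.4) = 20.31 dB


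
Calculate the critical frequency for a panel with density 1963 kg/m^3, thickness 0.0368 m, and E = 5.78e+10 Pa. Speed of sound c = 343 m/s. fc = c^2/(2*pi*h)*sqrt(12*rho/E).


12*rho/E = 12*1963/5.78e+10 = 4.07543e-07
sqrt(12*rho/E) = sqrt(4.07543e-07) = 0.000638391
c^2/(2*pi*h) = 343^2/(2*pi*0.0368) = 508816
fc = 508816 * 0.000638391 = 324.82 Hz


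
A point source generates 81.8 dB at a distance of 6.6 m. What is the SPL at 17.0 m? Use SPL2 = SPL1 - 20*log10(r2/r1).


r2/r1 = 17.0/6.6 = 2.57576
Correction = 20*log10(2.57576) = 8.21811 dB
SPL2 = 81.8 - 8.21811 = 73.582 dB


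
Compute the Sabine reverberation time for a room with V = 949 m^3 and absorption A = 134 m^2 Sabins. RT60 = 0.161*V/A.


RT60 = 0.161 * 949 / 134 = 1.1402 s


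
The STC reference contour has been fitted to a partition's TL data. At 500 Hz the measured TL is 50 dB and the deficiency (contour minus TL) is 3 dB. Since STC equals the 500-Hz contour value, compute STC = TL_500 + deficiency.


By ASTM E413, STC = value of the fitted reference contour at 500 Hz.
Contour value at 500 Hz = TL_500 + deficiency = 50 + 3 = 53
STC = 53


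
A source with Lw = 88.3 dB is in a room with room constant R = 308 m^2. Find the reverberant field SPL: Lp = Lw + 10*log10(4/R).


4/R = 4/308 = 0.012987
Lp = 88.3 + 10*log10(0.012987) = 69.435 dB


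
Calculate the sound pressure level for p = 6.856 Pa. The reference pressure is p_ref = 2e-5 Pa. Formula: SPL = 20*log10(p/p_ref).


p / p_ref = 6.856 / 2e-5 = 342800
SPL = 20 * log10(342800) = 110.7 dB


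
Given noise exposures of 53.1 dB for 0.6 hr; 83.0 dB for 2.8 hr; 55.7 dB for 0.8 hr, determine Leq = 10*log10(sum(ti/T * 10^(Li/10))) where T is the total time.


T_total = 0.6 + 2.8 + 0.8 = 4.2 hr
(0.6/4.2) * 10^(53.1/10) = 29167.7
(2.8/4.2) * 10^(83.0/10) = 1.33017e+08
(0.8/4.2) * 10^(55.7/10) = 70768.6
Sum = 29167.7 + 1.33017e+08 + 70768.6 = 1.33117e+08
Leq = 10*log10(1.33117e+08) = 81.242 dB


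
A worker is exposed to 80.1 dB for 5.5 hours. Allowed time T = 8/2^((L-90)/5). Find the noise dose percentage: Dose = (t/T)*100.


T_allowed = 8 / 2^((80.1 - 90)/5) = 31.5594 hr
Dose = 5.5 / 31.5594 * 100 = 17.427 %


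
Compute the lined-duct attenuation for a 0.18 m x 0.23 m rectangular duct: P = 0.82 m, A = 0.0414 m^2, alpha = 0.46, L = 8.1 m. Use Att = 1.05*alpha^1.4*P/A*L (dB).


alpha^1.4 = 0.46^1.4 = 0.337179
Attenuation rate = 1.05 * alpha^1.4 * P / A
= 1.05 * 0.337179 * 0.82 / 0.0414 = 7.01235 dB/m
Total Att = 7.01235 * 8.1 = 56.8 dB


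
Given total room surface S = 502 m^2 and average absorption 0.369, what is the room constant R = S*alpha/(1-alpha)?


R = 502 * 0.369 / (1 - 0.369) = 293.56 m^2


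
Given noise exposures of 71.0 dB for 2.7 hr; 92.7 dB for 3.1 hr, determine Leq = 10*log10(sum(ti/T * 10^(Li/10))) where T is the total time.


T_total = 2.7 + 3.1 = 5.8 hr
(2.7/5.8) * 10^(71.0/10) = 5.86051e+06
(3.1/5.8) * 10^(92.7/10) = 9.95253e+08
Sum = 5.86051e+06 + 9.95253e+08 = 1.00111e+09
Leq = 10*log10(1.00111e+09) = 90.005 dB


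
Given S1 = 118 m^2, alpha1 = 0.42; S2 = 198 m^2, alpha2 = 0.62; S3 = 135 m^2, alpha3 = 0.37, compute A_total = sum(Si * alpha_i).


118 * 0.42 = 49.56
198 * 0.62 = 122.76
135 * 0.37 = 49.95
A_total = 49.56 + 122.76 + 49.95 = 222.27 m^2


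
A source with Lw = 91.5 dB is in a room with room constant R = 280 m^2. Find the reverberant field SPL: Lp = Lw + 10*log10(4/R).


4/R = 4/280 = 0.0142857
Lp = 91.5 + 10*log10(0.0142857) = 73.049 dB


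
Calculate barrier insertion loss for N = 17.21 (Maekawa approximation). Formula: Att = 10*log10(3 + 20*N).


3 + 20*N = 3 + 20*17.21 = 347.2
Att = 10*log10(347.2) = 25.406 dB


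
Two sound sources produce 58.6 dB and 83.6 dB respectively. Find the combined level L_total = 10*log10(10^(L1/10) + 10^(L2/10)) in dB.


10^(58.6/10) = 724436
10^(83.6/10) = 2.29087e+08
Sum = 724436 + 2.29087e+08 = 2.29811e+08
L_total = 10*log10(2.29811e+08) = 83.614 dB


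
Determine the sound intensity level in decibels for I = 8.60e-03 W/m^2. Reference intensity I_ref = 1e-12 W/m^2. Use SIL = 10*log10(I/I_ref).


I / I_ref = 8.60e-03 / 1e-12 = 8.6e+09
SIL = 10 * log10(8.6e+09) = 99.345 dB


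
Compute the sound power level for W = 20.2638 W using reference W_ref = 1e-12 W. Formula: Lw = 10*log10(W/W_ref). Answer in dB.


W / W_ref = 20.2638 / 1e-12 = 2.02638e+13
Lw = 10 * log10(2.02638e+13) = 133.07 dB


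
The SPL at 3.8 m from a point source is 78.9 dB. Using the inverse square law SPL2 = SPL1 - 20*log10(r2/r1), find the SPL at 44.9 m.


r2/r1 = 44.9/3.8 = 11.8158
Correction = 20*log10(11.8158) = 21.4493 dB
SPL2 = 78.9 - 21.4493 = 57.451 dB


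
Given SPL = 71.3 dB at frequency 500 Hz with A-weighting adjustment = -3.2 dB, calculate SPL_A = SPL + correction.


A-weighting table: 500 Hz -> -3.2 dB correction
SPL_A = SPL + correction = 71.3 + (-3.2) = 68.1 dBA


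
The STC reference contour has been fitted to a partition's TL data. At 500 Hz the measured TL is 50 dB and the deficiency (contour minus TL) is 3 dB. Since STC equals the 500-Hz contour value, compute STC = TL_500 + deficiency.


By ASTM E413, STC = value of the fitted reference contour at 500 Hz.
Contour value at 500 Hz = TL_500 + deficiency = 50 + 3 = 53
STC = 53


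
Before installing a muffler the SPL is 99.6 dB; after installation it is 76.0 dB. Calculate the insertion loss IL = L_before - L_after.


Insertion loss = SPL without muffler - SPL with muffler
IL = 99.6 - 76.0 = 23.6 dB


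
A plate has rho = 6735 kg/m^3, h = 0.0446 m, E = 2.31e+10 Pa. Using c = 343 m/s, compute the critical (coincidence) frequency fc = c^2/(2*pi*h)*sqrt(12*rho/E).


12*rho/E = 12*6735/2.31e+10 = 3.4987e-06
sqrt(12*rho/E) = sqrt(3.4987e-06) = 0.00187048
c^2/(2*pi*h) = 343^2/(2*pi*0.0446) = 419830
fc = 419830 * 0.00187048 = 785.28 Hz


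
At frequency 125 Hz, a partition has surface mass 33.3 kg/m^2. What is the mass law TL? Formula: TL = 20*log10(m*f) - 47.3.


m * f = 33.3 * 125 = 4162.5
20*log10(4162.5) = 72.3871 dB
TL = 72.3871 - 47.3 = 25.087 dB


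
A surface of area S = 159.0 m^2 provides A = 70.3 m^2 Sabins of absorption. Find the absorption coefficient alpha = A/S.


Absorption coefficient = absorbed power / incident power
alpha = A / S = 70.3 / 159.0 = 0.44214


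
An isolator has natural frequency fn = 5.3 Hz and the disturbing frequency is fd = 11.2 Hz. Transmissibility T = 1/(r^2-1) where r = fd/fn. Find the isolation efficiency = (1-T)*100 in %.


r = 11.2 / 5.3 = 2.11321
r^2 - 1 = 2.11321^2 - 1 = 3.46566
T = 1/3.46566 = 0.288545
Efficiency = (1 - 0.288545)*100 = 71.145 %


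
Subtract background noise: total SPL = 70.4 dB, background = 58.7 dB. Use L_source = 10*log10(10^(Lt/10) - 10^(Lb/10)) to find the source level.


10^(70.4/10) = 1.09648e+07
10^(58.7/10) = 741310
Difference = 1.09648e+07 - 741310 = 1.02235e+07
L_source = 10*log10(1.02235e+07) = 70.096 dB


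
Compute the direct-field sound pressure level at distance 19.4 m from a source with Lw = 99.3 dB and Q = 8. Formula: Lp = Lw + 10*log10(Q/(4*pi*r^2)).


4*pi*r^2 = 4*pi*19.4^2 = 4729.48 m^2
Q / (4*pi*r^2) = 8 / 4729.48 = 0.00169152
Lp = 99.3 + 10*log10(0.00169152) = 71.583 dB


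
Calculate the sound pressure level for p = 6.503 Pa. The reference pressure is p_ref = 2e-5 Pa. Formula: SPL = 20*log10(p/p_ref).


p / p_ref = 6.503 / 2e-5 = 325150
SPL = 20 * log10(325150) = 110.24 dB


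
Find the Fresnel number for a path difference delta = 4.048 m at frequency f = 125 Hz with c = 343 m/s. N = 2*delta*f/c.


N = 2*delta*f/c = 2*delta/lambda, where lambda = c/f
lambda = 343 / 125 = 2.744 m
N = 2 * 4.048 / 2.744 = 2.9504


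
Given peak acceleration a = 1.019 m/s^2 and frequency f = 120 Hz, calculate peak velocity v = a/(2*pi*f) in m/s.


omega = 2*pi*f = 2*pi*120 = 753.982 rad/s
v = a / omega = 1.019 / 753.982 = 0.0013515 m/s


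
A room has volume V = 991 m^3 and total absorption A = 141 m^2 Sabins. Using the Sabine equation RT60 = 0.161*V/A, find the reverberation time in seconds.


RT60 = 0.161 * 991 / 141 = 1.1316 s


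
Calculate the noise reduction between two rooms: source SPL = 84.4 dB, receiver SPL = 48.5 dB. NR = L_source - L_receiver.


NR = L_source - L_receiver (difference between source and receiving room levels)
NR = 84.4 - 48.5 = 35.9 dB


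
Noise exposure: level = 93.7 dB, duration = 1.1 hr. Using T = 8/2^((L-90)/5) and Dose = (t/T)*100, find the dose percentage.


T_allowed = 8 / 2^((93.7 - 90)/5) = 4.78991 hr
Dose = 1.1 / 4.78991 * 100 = 22.965 %


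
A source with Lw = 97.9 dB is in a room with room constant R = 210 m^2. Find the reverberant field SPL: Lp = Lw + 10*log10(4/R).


4/R = 4/210 = 0.0190476
Lp = 97.9 + 10*log10(0.0190476) = 80.698 dB


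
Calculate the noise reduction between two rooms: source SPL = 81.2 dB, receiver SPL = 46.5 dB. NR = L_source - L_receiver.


NR = L_source - L_receiver (difference between source and receiving room levels)
NR = 81.2 - 46.5 = 34.7 dB


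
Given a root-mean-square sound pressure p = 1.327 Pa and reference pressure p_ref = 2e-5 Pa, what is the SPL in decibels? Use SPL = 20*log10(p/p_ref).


p / p_ref = 1.327 / 2e-5 = 66350
SPL = 20 * log10(66350) = 96.437 dB


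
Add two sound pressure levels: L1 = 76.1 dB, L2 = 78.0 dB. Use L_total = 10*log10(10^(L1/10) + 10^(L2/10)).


10^(76.1/10) = 4.0738e+07
10^(78.0/10) = 6.30957e+07
Sum = 4.0738e+07 + 6.30957e+07 = 1.03834e+08
L_total = 10*log10(1.03834e+08) = 80.163 dB


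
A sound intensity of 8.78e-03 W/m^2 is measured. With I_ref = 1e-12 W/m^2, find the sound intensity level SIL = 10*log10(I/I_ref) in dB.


I / I_ref = 8.78e-03 / 1e-12 = 8.78e+09
SIL = 10 * log10(8.78e+09) = 99.435 dB


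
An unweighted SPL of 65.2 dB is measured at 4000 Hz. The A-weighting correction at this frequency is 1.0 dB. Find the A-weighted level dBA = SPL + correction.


A-weighting table: 4000 Hz -> 1.0 dB correction
SPL_A = SPL + correction = 65.2 + (1.0) = 66.2 dBA


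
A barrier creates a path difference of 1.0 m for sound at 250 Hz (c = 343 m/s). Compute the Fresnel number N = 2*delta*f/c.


N = 2*delta*f/c = 2*delta/lambda, where lambda = c/f
lambda = 343 / 250 = 1.372 m
N = 2 * 1.0 / 1.372 = 1.4577


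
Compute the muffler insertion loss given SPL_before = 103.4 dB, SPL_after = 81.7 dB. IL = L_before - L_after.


Insertion loss = SPL without muffler - SPL with muffler
IL = 103.4 - 81.7 = 21.7 dB


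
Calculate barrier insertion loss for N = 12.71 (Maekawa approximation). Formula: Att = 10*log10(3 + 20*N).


3 + 20*N = 3 + 20*12.71 = 257.2
Att = 10*log10(257.2) = 24.103 dB


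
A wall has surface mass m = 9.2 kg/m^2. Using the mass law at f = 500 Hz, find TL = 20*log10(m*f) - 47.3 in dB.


m * f = 9.2 * 500 = 4600
20*log10(4600) = 73.2552 dB
TL = 73.2552 - 47.3 = 25.955 dB


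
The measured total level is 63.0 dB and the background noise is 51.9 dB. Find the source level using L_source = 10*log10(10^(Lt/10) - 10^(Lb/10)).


10^(63.0/10) = 1.99526e+06
10^(51.9/10) = 154882
Difference = 1.99526e+06 - 154882 = 1.84038e+06
L_source = 10*log10(1.84038e+06) = 62.649 dB


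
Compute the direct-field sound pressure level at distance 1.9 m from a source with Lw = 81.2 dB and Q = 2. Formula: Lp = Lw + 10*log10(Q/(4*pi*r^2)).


4*pi*r^2 = 4*pi*1.9^2 = 45.3646 m^2
Q / (4*pi*r^2) = 2 / 45.3646 = 0.0440872
Lp = 81.2 + 10*log10(0.0440872) = 67.643 dB


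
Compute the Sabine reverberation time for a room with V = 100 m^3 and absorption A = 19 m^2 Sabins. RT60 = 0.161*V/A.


RT60 = 0.161 * 100 / 19 = 0.84737 s


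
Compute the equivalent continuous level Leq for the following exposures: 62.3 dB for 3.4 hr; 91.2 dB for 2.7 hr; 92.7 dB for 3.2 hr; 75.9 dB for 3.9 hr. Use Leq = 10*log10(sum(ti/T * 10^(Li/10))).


T_total = 3.4 + 2.7 + 3.2 + 3.9 = 13.2 hr
(3.4/13.2) * 10^(62.3/10) = 437426
(2.7/13.2) * 10^(91.2/10) = 2.69643e+08
(3.2/13.2) * 10^(92.7/10) = 4.51415e+08
(3.9/13.2) * 10^(75.9/10) = 1.14945e+07
Sum = 437426 + 2.69643e+08 + 4.51415e+08 + 1.14945e+07 = 7.3299e+08
Leq = 10*log10(7.3299e+08) = 88.651 dB


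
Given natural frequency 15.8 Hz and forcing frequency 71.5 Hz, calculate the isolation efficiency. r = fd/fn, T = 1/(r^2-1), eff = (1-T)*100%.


r = 71.5 / 15.8 = 4.52532
r^2 - 1 = 4.52532^2 - 1 = 19.4785
T = 1/19.4785 = 0.0513387
Efficiency = (1 - 0.0513387)*100 = 94.866 %


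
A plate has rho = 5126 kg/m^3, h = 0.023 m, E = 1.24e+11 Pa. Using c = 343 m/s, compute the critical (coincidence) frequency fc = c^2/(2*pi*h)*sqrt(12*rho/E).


12*rho/E = 12*5126/1.24e+11 = 4.96065e-07
sqrt(12*rho/E) = sqrt(4.96065e-07) = 0.000704319
c^2/(2*pi*h) = 343^2/(2*pi*0.023) = 814105
fc = 814105 * 0.000704319 = 573.39 Hz


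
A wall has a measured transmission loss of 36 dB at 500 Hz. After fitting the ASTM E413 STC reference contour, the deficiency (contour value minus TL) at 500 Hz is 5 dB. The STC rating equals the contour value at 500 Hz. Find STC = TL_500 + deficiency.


By ASTM E413, STC = value of the fitted reference contour at 500 Hz.
Contour value at 500 Hz = TL_500 + deficiency = 36 + 5 = 41
STC = 41


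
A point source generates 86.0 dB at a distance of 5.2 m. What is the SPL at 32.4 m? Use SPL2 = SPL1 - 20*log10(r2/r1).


r2/r1 = 32.4/5.2 = 6.23077
Correction = 20*log10(6.23077) = 15.8908 dB
SPL2 = 86.0 - 15.8908 = 70.109 dB


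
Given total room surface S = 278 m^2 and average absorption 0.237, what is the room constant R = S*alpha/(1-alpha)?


R = 278 * 0.237 / (1 - 0.237) = 86.351 m^2


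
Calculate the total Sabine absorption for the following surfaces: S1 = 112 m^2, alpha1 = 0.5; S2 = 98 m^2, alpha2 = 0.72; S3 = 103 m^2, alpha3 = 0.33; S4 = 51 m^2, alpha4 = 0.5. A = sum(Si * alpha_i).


112 * 0.5 = 56
98 * 0.72 = 70.56
103 * 0.33 = 33.99
51 * 0.5 = 25.5
A_total = 56 + 70.56 + 33.99 + 25.5 = 186.05 m^2


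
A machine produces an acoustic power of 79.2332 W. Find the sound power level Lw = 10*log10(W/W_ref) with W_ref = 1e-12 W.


W / W_ref = 79.2332 / 1e-12 = 7.92332e+13
Lw = 10 * log10(7.92332e+13) = 138.99 dB


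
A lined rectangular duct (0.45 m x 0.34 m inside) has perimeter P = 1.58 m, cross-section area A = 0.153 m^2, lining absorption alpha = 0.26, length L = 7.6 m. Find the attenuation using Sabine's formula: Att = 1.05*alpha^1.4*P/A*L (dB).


alpha^1.4 = 0.26^1.4 = 0.151692
Attenuation rate = 1.05 * alpha^1.4 * P / A
= 1.05 * 0.151692 * 1.58 / 0.153 = 1.64482 dB/m
Total Att = 1.64482 * 7.6 = 12.501 dB


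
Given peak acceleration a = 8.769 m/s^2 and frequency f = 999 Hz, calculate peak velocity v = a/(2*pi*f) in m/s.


omega = 2*pi*f = 2*pi*999 = 6276.9 rad/s
v = a / omega = 8.769 / 6276.9 = 0.001397 m/s


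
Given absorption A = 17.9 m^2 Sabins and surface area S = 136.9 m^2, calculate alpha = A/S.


Absorption coefficient = absorbed power / incident power
alpha = A / S = 17.9 / 136.9 = 0.13075


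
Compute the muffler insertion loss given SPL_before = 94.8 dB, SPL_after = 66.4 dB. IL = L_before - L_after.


Insertion loss = SPL without muffler - SPL with muffler
IL = 94.8 - 66.4 = 28.4 dB


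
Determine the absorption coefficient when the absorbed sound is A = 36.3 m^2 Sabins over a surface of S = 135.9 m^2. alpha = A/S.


Absorption coefficient = absorbed power / incident power
alpha = A / S = 36.3 / 135.9 = 0.26711


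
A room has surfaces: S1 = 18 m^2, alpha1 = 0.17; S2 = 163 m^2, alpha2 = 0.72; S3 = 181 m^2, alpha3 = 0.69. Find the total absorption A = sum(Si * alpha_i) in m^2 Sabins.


18 * 0.17 = 3.06
163 * 0.72 = 117.36
181 * 0.69 = 124.89
A_total = 3.06 + 117.36 + 124.89 = 245.31 m^2


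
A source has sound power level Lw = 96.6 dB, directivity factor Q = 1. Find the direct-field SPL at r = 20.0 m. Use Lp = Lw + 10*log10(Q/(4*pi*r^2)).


4*pi*r^2 = 4*pi*20.0^2 = 5026.55 m^2
Q / (4*pi*r^2) = 1 / 5026.55 = 0.000198944
Lp = 96.6 + 10*log10(0.000198944) = 59.587 dB


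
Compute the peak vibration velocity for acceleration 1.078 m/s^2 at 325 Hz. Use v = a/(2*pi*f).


omega = 2*pi*f = 2*pi*325 = 2042.04 rad/s
v = a / omega = 1.078 / 2042.04 = 0.0005279 m/s


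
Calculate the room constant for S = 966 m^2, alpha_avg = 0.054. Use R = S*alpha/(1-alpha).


R = 966 * 0.054 / (1 - 0.054) = 55.142 m^2


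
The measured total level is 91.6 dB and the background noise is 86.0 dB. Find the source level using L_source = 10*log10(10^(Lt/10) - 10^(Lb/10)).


10^(91.6/10) = 1.44544e+09
10^(86.0/10) = 3.98107e+08
Difference = 1.44544e+09 - 3.98107e+08 = 1.04733e+09
L_source = 10*log10(1.04733e+09) = 90.201 dB


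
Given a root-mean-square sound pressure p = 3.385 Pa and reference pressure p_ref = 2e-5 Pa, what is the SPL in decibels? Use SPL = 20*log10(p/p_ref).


p / p_ref = 3.385 / 2e-5 = 169250
SPL = 20 * log10(169250) = 104.57 dB


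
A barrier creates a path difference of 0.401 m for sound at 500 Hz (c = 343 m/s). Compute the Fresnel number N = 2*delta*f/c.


N = 2*delta*f/c = 2*delta/lambda, where lambda = c/f
lambda = 343 / 500 = 0.686 m
N = 2 * 0.401 / 0.686 = 1.1691


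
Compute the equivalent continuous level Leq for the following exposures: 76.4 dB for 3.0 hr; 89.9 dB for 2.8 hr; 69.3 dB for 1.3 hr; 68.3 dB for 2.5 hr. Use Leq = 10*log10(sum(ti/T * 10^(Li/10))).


T_total = 3.0 + 2.8 + 1.3 + 2.5 = 9.6 hr
(3.0/9.6) * 10^(76.4/10) = 1.36411e+07
(2.8/9.6) * 10^(89.9/10) = 2.85028e+08
(1.3/9.6) * 10^(69.3/10) = 1.15258e+06
(2.5/9.6) * 10^(68.3/10) = 1.76063e+06
Sum = 1.36411e+07 + 2.85028e+08 + 1.15258e+06 + 1.76063e+06 = 3.01582e+08
Leq = 10*log10(3.01582e+08) = 84.794 dB


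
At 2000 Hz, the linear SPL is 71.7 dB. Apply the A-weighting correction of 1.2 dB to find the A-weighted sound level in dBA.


A-weighting table: 2000 Hz -> 1.2 dB correction
SPL_A = SPL + correction = 71.7 + (1.2) = 72.9 dBA


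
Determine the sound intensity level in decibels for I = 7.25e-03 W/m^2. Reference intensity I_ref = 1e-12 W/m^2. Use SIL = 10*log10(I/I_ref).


I / I_ref = 7.25e-03 / 1e-12 = 7.25e+09
SIL = 10 * log10(7.25e+09) = 98.603 dB


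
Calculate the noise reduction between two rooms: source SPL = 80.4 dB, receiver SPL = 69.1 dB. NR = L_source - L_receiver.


NR = L_source - L_receiver (difference between source and receiving room levels)
NR = 80.4 - 69.1 = 11.3 dB


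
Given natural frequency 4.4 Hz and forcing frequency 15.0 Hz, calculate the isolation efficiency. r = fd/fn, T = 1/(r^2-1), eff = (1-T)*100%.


r = 15.0 / 4.4 = 3.40909
r^2 - 1 = 3.40909^2 - 1 = 10.6219
T = 1/10.6219 = 0.0941451
Efficiency = (1 - 0.0941451)*100 = 90.585 %


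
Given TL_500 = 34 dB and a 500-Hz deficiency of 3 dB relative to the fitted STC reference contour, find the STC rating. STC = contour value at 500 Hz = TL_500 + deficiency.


By ASTM E413, STC = value of the fitted reference contour at 500 Hz.
Contour value at 500 Hz = TL_500 + deficiency = 34 + 3 = 37
STC = 37


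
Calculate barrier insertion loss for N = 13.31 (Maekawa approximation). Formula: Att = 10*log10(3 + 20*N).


3 + 20*N = 3 + 20*13.31 = 269.2
Att = 10*log10(269.2) = 24.301 dB


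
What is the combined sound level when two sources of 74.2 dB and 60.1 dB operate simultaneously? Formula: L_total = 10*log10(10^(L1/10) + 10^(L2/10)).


10^(74.2/10) = 2.63027e+07
10^(60.1/10) = 1.02329e+06
Sum = 2.63027e+07 + 1.02329e+06 = 2.7326e+07
L_total = 10*log10(2.7326e+07) = 74.366 dB
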